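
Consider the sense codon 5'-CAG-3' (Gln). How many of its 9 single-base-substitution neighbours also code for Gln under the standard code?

1

Position 1: none → 0 synonymous.
Position 2: none → 0 synonymous.
Position 3: CAA → 1 synonymous.
Total: 0 + 0 + 1 = 1.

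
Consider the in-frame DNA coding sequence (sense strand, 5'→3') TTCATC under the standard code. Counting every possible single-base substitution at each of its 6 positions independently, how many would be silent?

3

Codon 1 (TTC, Phe): 1 synonymous substitution.
Codon 2 (ATC, Ile): 2 synonymous substitutions.
Total: 1 + 2 = 3.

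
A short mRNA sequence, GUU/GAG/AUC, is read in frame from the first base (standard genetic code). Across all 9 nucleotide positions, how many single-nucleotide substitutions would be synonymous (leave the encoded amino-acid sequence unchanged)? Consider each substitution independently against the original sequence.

6

Codon 1 (GUU, Val): 3 synonymous substitutions.
Codon 2 (GAG, Glu): 1 synonymous substitution.
Codon 3 (AUC, Ile): 2 synonymous substitutions.
Total: 3 + 1 + 2 = 6.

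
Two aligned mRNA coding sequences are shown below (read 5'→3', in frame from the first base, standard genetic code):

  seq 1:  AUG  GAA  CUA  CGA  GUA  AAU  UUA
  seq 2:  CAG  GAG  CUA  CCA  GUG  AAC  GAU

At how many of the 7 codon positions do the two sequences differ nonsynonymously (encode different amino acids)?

Codon 1: AUG Met / CAG Gln — nonsynonymous.
Codon 2: GAA Glu / GAG Glu — synonymous.
Codon 3: CUA Leu / CUA Leu — identical.
Codon 4: CGA Arg / CCA Pro — nonsynonymous.
Codon 5: GUA Val / GUG Val — synonymous.
Codon 6: AAU Asn / AAC Asn — synonymous.
Codon 7: UUA Leu / GAU Asp — nonsynonymous.
Nonsynonymous differences: 3.

3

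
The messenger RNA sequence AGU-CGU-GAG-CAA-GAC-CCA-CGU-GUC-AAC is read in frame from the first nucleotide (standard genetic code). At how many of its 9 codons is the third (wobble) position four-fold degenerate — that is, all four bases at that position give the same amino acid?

4

Codon 1 AGU (Ser): third position 2-fold.
Codon 2 CGU (Arg): third position 4-fold.
Codon 3 GAG (Glu): third position 2-fold.
Codon 4 CAA (Gln): third position 2-fold.
Codon 5 GAC (Asp): third position 2-fold.
Codon 6 CCA (Pro): third position 4-fold.
Codon 7 CGU (Arg): third position 4-fold.
Codon 8 GUC (Val): third position 4-fold.
Codon 9 AAC (Asn): third position 2-fold.
Four-fold degenerate third positions: 4.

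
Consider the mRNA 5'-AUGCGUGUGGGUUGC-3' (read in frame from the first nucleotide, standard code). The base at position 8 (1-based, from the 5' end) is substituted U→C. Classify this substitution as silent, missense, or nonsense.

Position 8 falls in codon 3: GUG → Val.
After the substitution the codon is GCG → Ala.
Val ≠ Ala, so this is a missense mutation.

missense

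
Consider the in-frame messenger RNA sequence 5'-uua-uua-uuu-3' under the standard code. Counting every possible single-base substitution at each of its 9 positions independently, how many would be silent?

5

Codon 1 (UUA, Leu): 2 synonymous substitutions.
Codon 2 (UUA, Leu): 2 synonymous substitutions.
Codon 3 (UUU, Phe): 1 synonymous substitution.
Total: 2 + 2 + 1 = 5.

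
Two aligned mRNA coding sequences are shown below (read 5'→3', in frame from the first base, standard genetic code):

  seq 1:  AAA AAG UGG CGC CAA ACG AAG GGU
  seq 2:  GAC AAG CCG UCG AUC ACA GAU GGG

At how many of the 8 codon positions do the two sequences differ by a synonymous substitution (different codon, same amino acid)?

2

Codon 1: AAA Lys / GAC Asp — nonsynonymous.
Codon 2: AAG Lys / AAG Lys — identical.
Codon 3: UGG Trp / CCG Pro — nonsynonymous.
Codon 4: CGC Arg / UCG Ser — nonsynonymous.
Codon 5: CAA Gln / AUC Ile — nonsynonymous.
Codon 6: ACG Thr / ACA Thr — synonymous.
Codon 7: AAG Lys / GAU Asp — nonsynonymous.
Codon 8: GGU Gly / GGG Gly — synonymous.
Synonymous differences: 2.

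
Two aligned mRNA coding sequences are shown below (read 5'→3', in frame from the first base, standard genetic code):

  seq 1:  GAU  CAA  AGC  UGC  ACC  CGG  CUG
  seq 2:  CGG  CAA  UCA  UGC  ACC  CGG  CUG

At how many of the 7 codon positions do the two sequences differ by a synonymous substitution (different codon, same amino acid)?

Codon 1: GAU Asp / CGG Arg — nonsynonymous.
Codon 2: CAA Gln / CAA Gln — identical.
Codon 3: AGC Ser / UCA Ser — synonymous.
Codon 4: UGC Cys / UGC Cys — identical.
Codon 5: ACC Thr / ACC Thr — identical.
Codon 6: CGG Arg / CGG Arg — identical.
Codon 7: CUG Leu / CUG Leu — identical.
Synonymous differences: 1.

1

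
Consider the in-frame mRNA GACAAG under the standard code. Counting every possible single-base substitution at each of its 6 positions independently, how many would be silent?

Codon 1 (GAC, Asp): 1 synonymous substitution.
Codon 2 (AAG, Lys): 1 synonymous substitution.
Total: 1 + 1 = 2.

2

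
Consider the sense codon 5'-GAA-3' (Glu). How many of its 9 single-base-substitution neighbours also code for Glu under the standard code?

1

Position 1: none → 0 synonymous.
Position 2: none → 0 synonymous.
Position 3: GAG → 1 synonymous.
Total: 0 + 0 + 1 = 1.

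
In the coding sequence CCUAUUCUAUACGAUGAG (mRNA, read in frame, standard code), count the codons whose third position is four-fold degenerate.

Codon 1 CCU (Pro): third position 4-fold.
Codon 2 AUU (Ile): third position 3-fold.
Codon 3 CUA (Leu): third position 4-fold.
Codon 4 UAC (Tyr): third position 2-fold.
Codon 5 GAU (Asp): third position 2-fold.
Codon 6 GAG (Glu): third position 2-fold.
Four-fold degenerate third positions: 2.

2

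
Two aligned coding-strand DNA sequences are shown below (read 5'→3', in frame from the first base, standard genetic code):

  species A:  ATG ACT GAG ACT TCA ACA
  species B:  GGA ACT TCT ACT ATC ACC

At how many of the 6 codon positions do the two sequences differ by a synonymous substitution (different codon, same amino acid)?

Codon 1: ATG Met / GGA Gly — nonsynonymous.
Codon 2: ACT Thr / ACT Thr — identical.
Codon 3: GAG Glu / TCT Ser — nonsynonymous.
Codon 4: ACT Thr / ACT Thr — identical.
Codon 5: TCA Ser / ATC Ile — nonsynonymous.
Codon 6: ACA Thr / ACC Thr — synonymous.
Synonymous differences: 1.

1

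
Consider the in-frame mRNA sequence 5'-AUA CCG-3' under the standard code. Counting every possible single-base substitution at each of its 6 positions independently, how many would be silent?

5

Codon 1 (AUA, Ile): 2 synonymous substitutions.
Codon 2 (CCG, Pro): 3 synonymous substitutions.
Total: 2 + 3 = 5.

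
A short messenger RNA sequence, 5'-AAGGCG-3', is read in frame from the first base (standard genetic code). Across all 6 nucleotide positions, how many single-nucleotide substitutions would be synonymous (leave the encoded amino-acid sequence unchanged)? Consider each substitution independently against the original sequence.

Codon 1 (AAG, Lys): 1 synonymous substitution.
Codon 2 (GCG, Ala): 3 synonymous substitutions.
Total: 1 + 3 = 4.

4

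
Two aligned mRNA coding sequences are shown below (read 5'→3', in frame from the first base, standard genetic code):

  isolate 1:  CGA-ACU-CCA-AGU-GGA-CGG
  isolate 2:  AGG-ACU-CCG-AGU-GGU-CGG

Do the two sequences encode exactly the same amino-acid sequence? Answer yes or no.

yes

Codon 1: CGA Arg / AGG Arg — synonymous.
Codon 2: ACU Thr / ACU Thr — identical.
Codon 3: CCA Pro / CCG Pro — synonymous.
Codon 4: AGU Ser / AGU Ser — identical.
Codon 5: GGA Gly / GGU Gly — synonymous.
Codon 6: CGG Arg / CGG Arg — identical.
Nonsynonymous differences: 0 → same protein.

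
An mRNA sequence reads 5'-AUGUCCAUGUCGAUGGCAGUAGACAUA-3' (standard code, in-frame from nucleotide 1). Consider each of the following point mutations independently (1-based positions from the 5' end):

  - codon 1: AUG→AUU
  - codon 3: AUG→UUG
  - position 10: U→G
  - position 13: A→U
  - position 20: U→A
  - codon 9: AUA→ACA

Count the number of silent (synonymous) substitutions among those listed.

0

Codon 1: AUG (Met) → AUU (Ile) — missense.
Codon 3: AUG (Met) → UUG (Leu) — missense.
Codon 4: UCG (Ser) → GCG (Ala) — missense.
Codon 5: AUG (Met) → UUG (Leu) — missense.
Codon 7: GUA (Val) → GAA (Glu) — missense.
Codon 9: AUA (Ile) → ACA (Thr) — missense.
Synonymous: 0 of 6.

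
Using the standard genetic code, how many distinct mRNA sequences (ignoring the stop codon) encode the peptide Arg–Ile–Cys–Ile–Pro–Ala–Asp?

Arg: 6 codons.
Ile: 3 codons.
Cys: 2 codons.
Ile: 3 codons.
Pro: 4 codons.
Ala: 4 codons.
Asp: 2 codons.
6 × 3 × 2 × 3 × 4 × 4 × 2 = 3456.

3456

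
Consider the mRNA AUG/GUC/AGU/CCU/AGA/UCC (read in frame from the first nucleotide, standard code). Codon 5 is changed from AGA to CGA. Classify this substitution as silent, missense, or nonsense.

silent

Position 13 falls in codon 5: AGA → Arg.
After the substitution the codon is CGA → Arg.
Both encode Arg, so the change is synonymous.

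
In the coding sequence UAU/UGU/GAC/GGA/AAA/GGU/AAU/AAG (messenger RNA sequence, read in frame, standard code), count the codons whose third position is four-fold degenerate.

2

Codon 1 UAU (Tyr): third position 2-fold.
Codon 2 UGU (Cys): third position 2-fold.
Codon 3 GAC (Asp): third position 2-fold.
Codon 4 GGA (Gly): third position 4-fold.
Codon 5 AAA (Lys): third position 2-fold.
Codon 6 GGU (Gly): third position 4-fold.
Codon 7 AAU (Asn): third position 2-fold.
Codon 8 AAG (Lys): third position 2-fold.
Four-fold degenerate third positions: 2.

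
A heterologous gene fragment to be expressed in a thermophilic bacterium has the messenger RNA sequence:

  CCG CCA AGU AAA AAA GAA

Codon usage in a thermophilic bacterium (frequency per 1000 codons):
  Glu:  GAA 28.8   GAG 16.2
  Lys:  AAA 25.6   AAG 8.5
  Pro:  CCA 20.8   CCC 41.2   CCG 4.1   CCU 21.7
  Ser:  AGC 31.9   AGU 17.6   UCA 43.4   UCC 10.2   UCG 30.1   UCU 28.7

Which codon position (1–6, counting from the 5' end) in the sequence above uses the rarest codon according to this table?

1

Codon 1 CCG (Pro): 4.1 per 1000.
Codon 2 CCA (Pro): 20.8 per 1000.
Codon 3 AGU (Ser): 17.6 per 1000.
Codon 4 AAA (Lys): 25.6 per 1000.
Codon 5 AAA (Lys): 25.6 per 1000.
Codon 6 GAA (Glu): 28.8 per 1000.
Lowest frequency is 4.1 at codon 1.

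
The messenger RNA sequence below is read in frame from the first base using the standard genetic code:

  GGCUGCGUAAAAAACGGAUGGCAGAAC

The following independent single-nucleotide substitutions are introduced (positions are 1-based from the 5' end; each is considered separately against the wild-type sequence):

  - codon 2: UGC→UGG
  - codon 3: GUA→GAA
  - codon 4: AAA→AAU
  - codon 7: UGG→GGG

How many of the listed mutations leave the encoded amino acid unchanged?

Codon 2: UGC (Cys) → UGG (Trp) — missense.
Codon 3: GUA (Val) → GAA (Glu) — missense.
Codon 4: AAA (Lys) → AAU (Asn) — missense.
Codon 7: UGG (Trp) → GGG (Gly) — missense.
Synonymous: 0 of 4.

0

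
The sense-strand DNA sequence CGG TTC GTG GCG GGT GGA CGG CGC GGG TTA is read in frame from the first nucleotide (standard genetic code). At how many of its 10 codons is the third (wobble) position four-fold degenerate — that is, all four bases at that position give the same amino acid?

Codon 1 CGG (Arg): third position 4-fold.
Codon 2 TTC (Phe): third position 2-fold.
Codon 3 GTG (Val): third position 4-fold.
Codon 4 GCG (Ala): third position 4-fold.
Codon 5 GGT (Gly): third position 4-fold.
Codon 6 GGA (Gly): third position 4-fold.
Codon 7 CGG (Arg): third position 4-fold.
Codon 8 CGC (Arg): third position 4-fold.
Codon 9 GGG (Gly): third position 4-fold.
Codon 10 TTA (Leu): third position 2-fold.
Four-fold degenerate third positions: 8.

8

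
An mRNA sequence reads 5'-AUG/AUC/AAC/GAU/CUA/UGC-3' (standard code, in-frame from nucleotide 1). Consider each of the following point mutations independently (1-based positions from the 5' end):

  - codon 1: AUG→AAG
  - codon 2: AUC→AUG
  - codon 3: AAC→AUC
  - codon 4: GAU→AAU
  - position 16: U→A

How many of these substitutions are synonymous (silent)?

Codon 1: AUG (Met) → AAG (Lys) — missense.
Codon 2: AUC (Ile) → AUG (Met) — missense.
Codon 3: AAC (Asn) → AUC (Ile) — missense.
Codon 4: GAU (Asp) → AAU (Asn) — missense.
Codon 6: UGC (Cys) → AGC (Ser) — missense.
Synonymous: 0 of 5.

0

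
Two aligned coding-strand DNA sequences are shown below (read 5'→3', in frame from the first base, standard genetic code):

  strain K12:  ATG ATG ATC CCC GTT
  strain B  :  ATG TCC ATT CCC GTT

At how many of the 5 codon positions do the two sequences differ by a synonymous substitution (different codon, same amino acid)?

1

Codon 1: ATG Met / ATG Met — identical.
Codon 2: ATG Met / TCC Ser — nonsynonymous.
Codon 3: ATC Ile / ATT Ile — synonymous.
Codon 4: CCC Pro / CCC Pro — identical.
Codon 5: GTT Val / GTT Val — identical.
Synonymous differences: 1.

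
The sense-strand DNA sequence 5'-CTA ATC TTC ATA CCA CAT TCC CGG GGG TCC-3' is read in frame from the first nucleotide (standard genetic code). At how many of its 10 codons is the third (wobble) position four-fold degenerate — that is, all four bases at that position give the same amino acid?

Codon 1 CTA (Leu): third position 4-fold.
Codon 2 ATC (Ile): third position 3-fold.
Codon 3 TTC (Phe): third position 2-fold.
Codon 4 ATA (Ile): third position 3-fold.
Codon 5 CCA (Pro): third position 4-fold.
Codon 6 CAT (His): third position 2-fold.
Codon 7 TCC (Ser): third position 4-fold.
Codon 8 CGG (Arg): third position 4-fold.
Codon 9 GGG (Gly): third position 4-fold.
Codon 10 TCC (Ser): third position 4-fold.
Four-fold degenerate third positions: 6.

6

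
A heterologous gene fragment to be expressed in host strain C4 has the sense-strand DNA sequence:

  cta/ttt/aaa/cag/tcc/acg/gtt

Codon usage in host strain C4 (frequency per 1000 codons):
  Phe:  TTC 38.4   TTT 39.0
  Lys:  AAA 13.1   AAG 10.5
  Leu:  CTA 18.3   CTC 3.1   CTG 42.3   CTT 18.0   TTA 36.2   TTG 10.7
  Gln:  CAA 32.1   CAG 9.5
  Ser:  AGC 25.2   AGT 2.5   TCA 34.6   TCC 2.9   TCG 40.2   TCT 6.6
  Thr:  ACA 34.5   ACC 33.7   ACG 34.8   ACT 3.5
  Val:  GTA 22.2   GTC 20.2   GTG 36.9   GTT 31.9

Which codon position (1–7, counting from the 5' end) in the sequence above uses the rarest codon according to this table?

Codon 1 CTA (Leu): 18.3 per 1000.
Codon 2 TTT (Phe): 39.0 per 1000.
Codon 3 AAA (Lys): 13.1 per 1000.
Codon 4 CAG (Gln): 9.5 per 1000.
Codon 5 TCC (Ser): 2.9 per 1000.
Codon 6 ACG (Thr): 34.8 per 1000.
Codon 7 GTT (Val): 31.9 per 1000.
Lowest frequency is 2.9 at codon 5.

5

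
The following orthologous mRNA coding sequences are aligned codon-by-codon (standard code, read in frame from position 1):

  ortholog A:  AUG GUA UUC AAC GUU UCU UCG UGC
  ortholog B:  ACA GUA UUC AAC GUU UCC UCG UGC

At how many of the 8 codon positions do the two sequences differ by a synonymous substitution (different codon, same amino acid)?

Codon 1: AUG Met / ACA Thr — nonsynonymous.
Codon 2: GUA Val / GUA Val — identical.
Codon 3: UUC Phe / UUC Phe — identical.
Codon 4: AAC Asn / AAC Asn — identical.
Codon 5: GUU Val / GUU Val — identical.
Codon 6: UCU Ser / UCC Ser — synonymous.
Codon 7: UCG Ser / UCG Ser — identical.
Codon 8: UGC Cys / UGC Cys — identical.
Synonymous differences: 1.

1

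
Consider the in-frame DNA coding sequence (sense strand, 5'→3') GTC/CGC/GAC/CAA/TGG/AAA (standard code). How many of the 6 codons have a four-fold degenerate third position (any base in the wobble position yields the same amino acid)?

Codon 1 GTC (Val): third position 4-fold.
Codon 2 CGC (Arg): third position 4-fold.
Codon 3 GAC (Asp): third position 2-fold.
Codon 4 CAA (Gln): third position 2-fold.
Codon 5 TGG (Trp): third position 1-fold.
Codon 6 AAA (Lys): third position 2-fold.
Four-fold degenerate third positions: 2.

2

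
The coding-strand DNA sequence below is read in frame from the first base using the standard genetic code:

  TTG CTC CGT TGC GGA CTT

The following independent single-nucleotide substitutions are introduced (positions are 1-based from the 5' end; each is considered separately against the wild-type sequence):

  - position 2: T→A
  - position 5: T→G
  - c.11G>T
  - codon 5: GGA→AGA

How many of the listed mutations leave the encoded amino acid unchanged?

0

Codon 1: TTG (Leu) → TAG (Stop) — nonsense.
Codon 2: CTC (Leu) → CGC (Arg) — missense.
Codon 4: TGC (Cys) → TTC (Phe) — missense.
Codon 5: GGA (Gly) → AGA (Arg) — missense.
Synonymous: 0 of 4.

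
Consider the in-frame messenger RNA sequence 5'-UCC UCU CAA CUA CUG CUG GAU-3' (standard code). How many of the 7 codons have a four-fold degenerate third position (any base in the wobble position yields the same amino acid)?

5

Codon 1 UCC (Ser): third position 4-fold.
Codon 2 UCU (Ser): third position 4-fold.
Codon 3 CAA (Gln): third position 2-fold.
Codon 4 CUA (Leu): third position 4-fold.
Codon 5 CUG (Leu): third position 4-fold.
Codon 6 CUG (Leu): third position 4-fold.
Codon 7 GAU (Asp): third position 2-fold.
Four-fold degenerate third positions: 5.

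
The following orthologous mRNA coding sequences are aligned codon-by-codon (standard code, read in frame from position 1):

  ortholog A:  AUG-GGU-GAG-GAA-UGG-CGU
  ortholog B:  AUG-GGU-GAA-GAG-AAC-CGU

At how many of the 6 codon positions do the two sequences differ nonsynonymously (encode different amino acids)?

1

Codon 1: AUG Met / AUG Met — identical.
Codon 2: GGU Gly / GGU Gly — identical.
Codon 3: GAG Glu / GAA Glu — synonymous.
Codon 4: GAA Glu / GAG Glu — synonymous.
Codon 5: UGG Trp / AAC Asn — nonsynonymous.
Codon 6: CGU Arg / CGU Arg — identical.
Nonsynonymous differences: 1.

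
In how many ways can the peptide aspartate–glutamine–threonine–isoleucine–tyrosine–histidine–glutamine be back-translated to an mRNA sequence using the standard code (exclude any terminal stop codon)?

Asp: 2 codons.
Gln: 2 codons.
Thr: 4 codons.
Ile: 3 codons.
Tyr: 2 codons.
His: 2 codons.
Gln: 2 codons.
2 × 2 × 4 × 3 × 2 × 2 × 2 = 384.

384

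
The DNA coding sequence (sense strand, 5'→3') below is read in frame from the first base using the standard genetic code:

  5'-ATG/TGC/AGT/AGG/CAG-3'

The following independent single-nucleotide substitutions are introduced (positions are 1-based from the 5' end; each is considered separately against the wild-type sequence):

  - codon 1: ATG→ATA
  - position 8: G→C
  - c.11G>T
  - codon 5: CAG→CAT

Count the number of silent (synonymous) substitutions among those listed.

Codon 1: ATG (Met) → ATA (Ile) — missense.
Codon 3: AGT (Ser) → ACT (Thr) — missense.
Codon 4: AGG (Arg) → ATG (Met) — missense.
Codon 5: CAG (Gln) → CAT (His) — missense.
Synonymous: 0 of 4.

0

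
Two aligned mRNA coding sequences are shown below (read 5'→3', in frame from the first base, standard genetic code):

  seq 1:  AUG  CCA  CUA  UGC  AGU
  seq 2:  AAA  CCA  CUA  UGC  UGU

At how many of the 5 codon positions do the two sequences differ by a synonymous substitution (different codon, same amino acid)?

0

Codon 1: AUG Met / AAA Lys — nonsynonymous.
Codon 2: CCA Pro / CCA Pro — identical.
Codon 3: CUA Leu / CUA Leu — identical.
Codon 4: UGC Cys / UGC Cys — identical.
Codon 5: AGU Ser / UGU Cys — nonsynonymous.
Synonymous differences: 0.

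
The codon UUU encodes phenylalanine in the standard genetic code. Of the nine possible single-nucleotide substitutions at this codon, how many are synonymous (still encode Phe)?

Position 1: none → 0 synonymous.
Position 2: none → 0 synonymous.
Position 3: UUC → 1 synonymous.
Total: 0 + 0 + 1 = 1.

1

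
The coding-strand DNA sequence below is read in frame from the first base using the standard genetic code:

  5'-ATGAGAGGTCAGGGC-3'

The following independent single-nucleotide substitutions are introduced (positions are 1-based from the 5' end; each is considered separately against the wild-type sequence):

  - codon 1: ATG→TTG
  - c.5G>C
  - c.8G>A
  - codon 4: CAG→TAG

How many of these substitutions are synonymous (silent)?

0

Codon 1: ATG (Met) → TTG (Leu) — missense.
Codon 2: AGA (Arg) → ACA (Thr) — missense.
Codon 3: GGT (Gly) → GAT (Asp) — missense.
Codon 4: CAG (Gln) → TAG (Stop) — nonsense.
Synonymous: 0 of 4.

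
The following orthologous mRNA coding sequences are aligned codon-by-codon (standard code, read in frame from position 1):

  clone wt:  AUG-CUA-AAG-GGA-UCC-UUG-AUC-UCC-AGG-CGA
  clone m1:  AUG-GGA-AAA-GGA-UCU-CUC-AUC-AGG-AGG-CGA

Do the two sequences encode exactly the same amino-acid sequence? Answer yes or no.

no

Codon 1: AUG Met / AUG Met — identical.
Codon 2: CUA Leu / GGA Gly — nonsynonymous.
Codon 3: AAG Lys / AAA Lys — synonymous.
Codon 4: GGA Gly / GGA Gly — identical.
Codon 5: UCC Ser / UCU Ser — synonymous.
Codon 6: UUG Leu / CUC Leu — synonymous.
Codon 7: AUC Ile / AUC Ile — identical.
Codon 8: UCC Ser / AGG Arg — nonsynonymous.
Codon 9: AGG Arg / AGG Arg — identical.
Codon 10: CGA Arg / CGA Arg — identical.
Nonsynonymous differences: 2 → different protein.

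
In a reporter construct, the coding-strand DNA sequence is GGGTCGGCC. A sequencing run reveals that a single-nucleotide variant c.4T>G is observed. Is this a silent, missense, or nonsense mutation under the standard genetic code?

Position 4 falls in codon 2: TCG → Ser.
After the substitution the codon is GCG → Ala.
Ser ≠ Ala, so this is a missense mutation.

missense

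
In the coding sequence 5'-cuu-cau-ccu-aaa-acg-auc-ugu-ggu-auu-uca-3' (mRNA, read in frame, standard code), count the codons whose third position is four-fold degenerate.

5

Codon 1 CUU (Leu): third position 4-fold.
Codon 2 CAU (His): third position 2-fold.
Codon 3 CCU (Pro): third position 4-fold.
Codon 4 AAA (Lys): third position 2-fold.
Codon 5 ACG (Thr): third position 4-fold.
Codon 6 AUC (Ile): third position 3-fold.
Codon 7 UGU (Cys): third position 2-fold.
Codon 8 GGU (Gly): third position 4-fold.
Codon 9 AUU (Ile): third position 3-fold.
Codon 10 UCA (Ser): third position 4-fold.
Four-fold degenerate third positions: 5.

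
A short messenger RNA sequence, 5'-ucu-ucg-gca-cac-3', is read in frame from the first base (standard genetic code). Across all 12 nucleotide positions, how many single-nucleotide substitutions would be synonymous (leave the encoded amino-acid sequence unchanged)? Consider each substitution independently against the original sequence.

Codon 1 (UCU, Ser): 3 synonymous substitutions.
Codon 2 (UCG, Ser): 3 synonymous substitutions.
Codon 3 (GCA, Ala): 3 synonymous substitutions.
Codon 4 (CAC, His): 1 synonymous substitution.
Total: 3 + 3 + 3 + 1 = 10.

10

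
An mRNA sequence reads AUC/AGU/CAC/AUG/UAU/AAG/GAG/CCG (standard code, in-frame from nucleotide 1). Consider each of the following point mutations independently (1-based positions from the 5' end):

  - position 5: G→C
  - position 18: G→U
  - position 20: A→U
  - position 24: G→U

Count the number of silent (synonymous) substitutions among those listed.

Codon 2: AGU (Ser) → ACU (Thr) — missense.
Codon 6: AAG (Lys) → AAU (Asn) — missense.
Codon 7: GAG (Glu) → GUG (Val) — missense.
Codon 8: CCG (Pro) → CCU (Pro) — synonymous.
Synonymous: 1 of 4.

1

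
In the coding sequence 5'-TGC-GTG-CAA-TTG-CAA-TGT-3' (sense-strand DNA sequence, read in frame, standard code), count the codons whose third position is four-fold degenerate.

Codon 1 TGC (Cys): third position 2-fold.
Codon 2 GTG (Val): third position 4-fold.
Codon 3 CAA (Gln): third position 2-fold.
Codon 4 TTG (Leu): third position 2-fold.
Codon 5 CAA (Gln): third position 2-fold.
Codon 6 TGT (Cys): third position 2-fold.
Four-fold degenerate third positions: 1.

1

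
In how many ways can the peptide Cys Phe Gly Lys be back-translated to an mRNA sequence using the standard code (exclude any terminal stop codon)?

32

Cys: 2 codons.
Phe: 2 codons.
Gly: 4 codons.
Lys: 2 codons.
2 × 2 × 4 × 2 = 32.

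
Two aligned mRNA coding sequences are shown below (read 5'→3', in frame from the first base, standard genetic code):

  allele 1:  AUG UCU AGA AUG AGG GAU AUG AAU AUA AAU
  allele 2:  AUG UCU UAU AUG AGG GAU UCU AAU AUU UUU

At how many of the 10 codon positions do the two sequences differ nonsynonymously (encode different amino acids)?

3

Codon 1: AUG Met / AUG Met — identical.
Codon 2: UCU Ser / UCU Ser — identical.
Codon 3: AGA Arg / UAU Tyr — nonsynonymous.
Codon 4: AUG Met / AUG Met — identical.
Codon 5: AGG Arg / AGG Arg — identical.
Codon 6: GAU Asp / GAU Asp — identical.
Codon 7: AUG Met / UCU Ser — nonsynonymous.
Codon 8: AAU Asn / AAU Asn — identical.
Codon 9: AUA Ile / AUU Ile — synonymous.
Codon 10: AAU Asn / UUU Phe — nonsynonymous.
Nonsynonymous differences: 3.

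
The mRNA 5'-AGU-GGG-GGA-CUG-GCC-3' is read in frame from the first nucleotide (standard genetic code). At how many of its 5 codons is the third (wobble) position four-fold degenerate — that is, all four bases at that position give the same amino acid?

Codon 1 AGU (Ser): third position 2-fold.
Codon 2 GGG (Gly): third position 4-fold.
Codon 3 GGA (Gly): third position 4-fold.
Codon 4 CUG (Leu): third position 4-fold.
Codon 5 GCC (Ala): third position 4-fold.
Four-fold degenerate third positions: 4.

4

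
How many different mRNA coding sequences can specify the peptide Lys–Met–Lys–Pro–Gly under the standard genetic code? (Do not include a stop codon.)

Lys: 2 codons.
Met: 1 codon.
Lys: 2 codons.
Pro: 4 codons.
Gly: 4 codons.
2 × 1 × 2 × 4 × 4 = 64.

64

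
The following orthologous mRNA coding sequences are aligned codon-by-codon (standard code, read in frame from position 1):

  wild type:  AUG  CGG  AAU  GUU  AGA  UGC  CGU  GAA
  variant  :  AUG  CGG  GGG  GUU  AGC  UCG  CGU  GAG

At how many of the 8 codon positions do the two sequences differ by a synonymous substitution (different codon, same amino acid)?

Codon 1: AUG Met / AUG Met — identical.
Codon 2: CGG Arg / CGG Arg — identical.
Codon 3: AAU Asn / GGG Gly — nonsynonymous.
Codon 4: GUU Val / GUU Val — identical.
Codon 5: AGA Arg / AGC Ser — nonsynonymous.
Codon 6: UGC Cys / UCG Ser — nonsynonymous.
Codon 7: CGU Arg / CGU Arg — identical.
Codon 8: GAA Glu / GAG Glu — synonymous.
Synonymous differences: 1.

1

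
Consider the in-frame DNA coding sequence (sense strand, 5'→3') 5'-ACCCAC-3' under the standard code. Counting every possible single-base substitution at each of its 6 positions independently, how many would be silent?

Codon 1 (ACC, Thr): 3 synonymous substitutions.
Codon 2 (CAC, His): 1 synonymous substitution.
Total: 3 + 1 = 4.

4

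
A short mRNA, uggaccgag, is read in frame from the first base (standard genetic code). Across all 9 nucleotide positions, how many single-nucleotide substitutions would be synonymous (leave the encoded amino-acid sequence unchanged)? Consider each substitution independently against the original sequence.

4

Codon 1 (UGG, Trp): 0 synonymous substitutions.
Codon 2 (ACC, Thr): 3 synonymous substitutions.
Codon 3 (GAG, Glu): 1 synonymous substitution.
Total: 0 + 3 + 1 = 4.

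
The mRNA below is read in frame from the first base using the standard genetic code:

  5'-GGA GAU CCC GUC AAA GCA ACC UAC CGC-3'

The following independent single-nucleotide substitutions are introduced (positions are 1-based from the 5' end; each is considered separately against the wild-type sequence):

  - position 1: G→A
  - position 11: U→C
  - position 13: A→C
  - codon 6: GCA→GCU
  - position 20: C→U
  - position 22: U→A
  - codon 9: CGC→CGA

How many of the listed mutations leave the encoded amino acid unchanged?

2

Codon 1: GGA (Gly) → AGA (Arg) — missense.
Codon 4: GUC (Val) → GCC (Ala) — missense.
Codon 5: AAA (Lys) → CAA (Gln) — missense.
Codon 6: GCA (Ala) → GCU (Ala) — synonymous.
Codon 7: ACC (Thr) → AUC (Ile) — missense.
Codon 8: UAC (Tyr) → AAC (Asn) — missense.
Codon 9: CGC (Arg) → CGA (Arg) — synonymous.
Synonymous: 2 of 7.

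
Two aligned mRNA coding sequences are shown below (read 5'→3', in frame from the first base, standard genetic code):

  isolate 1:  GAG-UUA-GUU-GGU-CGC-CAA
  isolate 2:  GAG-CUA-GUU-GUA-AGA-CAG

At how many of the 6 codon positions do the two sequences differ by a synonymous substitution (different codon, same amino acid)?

3

Codon 1: GAG Glu / GAG Glu — identical.
Codon 2: UUA Leu / CUA Leu — synonymous.
Codon 3: GUU Val / GUU Val — identical.
Codon 4: GGU Gly / GUA Val — nonsynonymous.
Codon 5: CGC Arg / AGA Arg — synonymous.
Codon 6: CAA Gln / CAG Gln — synonymous.
Synonymous differences: 3.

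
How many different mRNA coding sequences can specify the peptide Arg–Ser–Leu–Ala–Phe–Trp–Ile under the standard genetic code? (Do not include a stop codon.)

5184

Arg: 6 codons.
Ser: 6 codons.
Leu: 6 codons.
Ala: 4 codons.
Phe: 2 codons.
Trp: 1 codon.
Ile: 3 codons.
6 × 6 × 6 × 4 × 2 × 1 × 3 = 5184.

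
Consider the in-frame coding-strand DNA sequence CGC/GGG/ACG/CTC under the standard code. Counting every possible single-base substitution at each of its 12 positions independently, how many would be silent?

Codon 1 (CGC, Arg): 3 synonymous substitutions.
Codon 2 (GGG, Gly): 3 synonymous substitutions.
Codon 3 (ACG, Thr): 3 synonymous substitutions.
Codon 4 (CTC, Leu): 3 synonymous substitutions.
Total: 3 + 3 + 3 + 3 = 12.

12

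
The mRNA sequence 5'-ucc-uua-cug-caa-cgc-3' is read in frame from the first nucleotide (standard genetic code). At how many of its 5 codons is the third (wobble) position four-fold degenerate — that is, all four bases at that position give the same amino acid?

Codon 1 UCC (Ser): third position 4-fold.
Codon 2 UUA (Leu): third position 2-fold.
Codon 3 CUG (Leu): third position 4-fold.
Codon 4 CAA (Gln): third position 2-fold.
Codon 5 CGC (Arg): third position 4-fold.
Four-fold degenerate third positions: 3.

3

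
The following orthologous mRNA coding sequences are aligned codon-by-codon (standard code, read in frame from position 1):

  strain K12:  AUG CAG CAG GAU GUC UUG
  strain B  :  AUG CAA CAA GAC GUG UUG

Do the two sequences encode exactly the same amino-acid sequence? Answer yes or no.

yes

Codon 1: AUG Met / AUG Met — identical.
Codon 2: CAG Gln / CAA Gln — synonymous.
Codon 3: CAG Gln / CAA Gln — synonymous.
Codon 4: GAU Asp / GAC Asp — synonymous.
Codon 5: GUC Val / GUG Val — synonymous.
Codon 6: UUG Leu / UUG Leu — identical.
Nonsynonymous differences: 0 → same protein.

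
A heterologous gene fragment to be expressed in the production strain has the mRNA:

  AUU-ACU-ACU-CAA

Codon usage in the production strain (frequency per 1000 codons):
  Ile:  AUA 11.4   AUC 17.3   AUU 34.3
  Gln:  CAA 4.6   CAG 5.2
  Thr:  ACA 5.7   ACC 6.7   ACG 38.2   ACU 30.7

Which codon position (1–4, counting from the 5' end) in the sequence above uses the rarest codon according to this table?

4

Codon 1 AUU (Ile): 34.3 per 1000.
Codon 2 ACU (Thr): 30.7 per 1000.
Codon 3 ACU (Thr): 30.7 per 1000.
Codon 4 CAA (Gln): 4.6 per 1000.
Lowest frequency is 4.6 at codon 4.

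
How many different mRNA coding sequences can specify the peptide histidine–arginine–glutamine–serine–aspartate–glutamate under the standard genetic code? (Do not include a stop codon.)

576

His: 2 codons.
Arg: 6 codons.
Gln: 2 codons.
Ser: 6 codons.
Asp: 2 codons.
Glu: 2 codons.
2 × 6 × 2 × 6 × 2 × 2 = 576.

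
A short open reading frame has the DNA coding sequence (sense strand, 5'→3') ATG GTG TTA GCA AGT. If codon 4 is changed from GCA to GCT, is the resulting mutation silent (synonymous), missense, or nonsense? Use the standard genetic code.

Position 12 falls in codon 4: GCA → Ala.
After the substitution the codon is GCT → Ala.
Both encode Ala, so the change is synonymous.

silent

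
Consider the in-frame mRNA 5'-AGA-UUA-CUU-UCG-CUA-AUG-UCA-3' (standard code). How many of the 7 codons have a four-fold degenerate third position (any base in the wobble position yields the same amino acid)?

4

Codon 1 AGA (Arg): third position 2-fold.
Codon 2 UUA (Leu): third position 2-fold.
Codon 3 CUU (Leu): third position 4-fold.
Codon 4 UCG (Ser): third position 4-fold.
Codon 5 CUA (Leu): third position 4-fold.
Codon 6 AUG (Met): third position 1-fold.
Codon 7 UCA (Ser): third position 4-fold.
Four-fold degenerate third positions: 4.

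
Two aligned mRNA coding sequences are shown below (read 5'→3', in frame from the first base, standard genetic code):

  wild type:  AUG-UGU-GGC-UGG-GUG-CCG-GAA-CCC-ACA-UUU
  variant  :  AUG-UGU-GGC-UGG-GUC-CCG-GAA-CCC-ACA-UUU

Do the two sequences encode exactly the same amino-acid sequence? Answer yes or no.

yes

Codon 1: AUG Met / AUG Met — identical.
Codon 2: UGU Cys / UGU Cys — identical.
Codon 3: GGC Gly / GGC Gly — identical.
Codon 4: UGG Trp / UGG Trp — identical.
Codon 5: GUG Val / GUC Val — synonymous.
Codon 6: CCG Pro / CCG Pro — identical.
Codon 7: GAA Glu / GAA Glu — identical.
Codon 8: CCC Pro / CCC Pro — identical.
Codon 9: ACA Thr / ACA Thr — identical.
Codon 10: UUU Phe / UUU Phe — identical.
Nonsynonymous differences: 0 → same protein.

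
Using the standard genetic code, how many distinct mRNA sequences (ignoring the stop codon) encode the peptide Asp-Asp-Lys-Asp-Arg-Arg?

Asp: 2 codons.
Asp: 2 codons.
Lys: 2 codons.
Asp: 2 codons.
Arg: 6 codons.
Arg: 6 codons.
2 × 2 × 2 × 2 × 6 × 6 = 576.

576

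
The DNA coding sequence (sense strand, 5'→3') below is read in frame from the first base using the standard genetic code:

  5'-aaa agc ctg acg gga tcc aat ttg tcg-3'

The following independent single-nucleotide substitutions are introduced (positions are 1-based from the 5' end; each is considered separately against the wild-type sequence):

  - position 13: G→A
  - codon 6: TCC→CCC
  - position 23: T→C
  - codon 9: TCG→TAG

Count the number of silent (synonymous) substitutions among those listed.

Codon 5: GGA (Gly) → AGA (Arg) — missense.
Codon 6: TCC (Ser) → CCC (Pro) — missense.
Codon 8: TTG (Leu) → TCG (Ser) — missense.
Codon 9: TCG (Ser) → TAG (Stop) — nonsense.
Synonymous: 0 of 4.

0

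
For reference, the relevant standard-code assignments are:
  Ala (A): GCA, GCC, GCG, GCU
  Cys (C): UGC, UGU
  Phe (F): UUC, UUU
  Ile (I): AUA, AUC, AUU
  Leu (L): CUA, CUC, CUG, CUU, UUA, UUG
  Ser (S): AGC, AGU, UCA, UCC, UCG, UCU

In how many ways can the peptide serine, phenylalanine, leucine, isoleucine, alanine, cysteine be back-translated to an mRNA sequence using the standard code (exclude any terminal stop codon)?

Ser: 6 codons.
Phe: 2 codons.
Leu: 6 codons.
Ile: 3 codons.
Ala: 4 codons.
Cys: 2 codons.
6 × 2 × 6 × 3 × 4 × 2 = 1728.

1728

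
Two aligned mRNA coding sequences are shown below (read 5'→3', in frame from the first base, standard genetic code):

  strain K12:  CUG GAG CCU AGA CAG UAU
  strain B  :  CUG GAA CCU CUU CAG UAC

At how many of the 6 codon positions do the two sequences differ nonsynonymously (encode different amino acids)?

Codon 1: CUG Leu / CUG Leu — identical.
Codon 2: GAG Glu / GAA Glu — synonymous.
Codon 3: CCU Pro / CCU Pro — identical.
Codon 4: AGA Arg / CUU Leu — nonsynonymous.
Codon 5: CAG Gln / CAG Gln — identical.
Codon 6: UAU Tyr / UAC Tyr — synonymous.
Nonsynonymous differences: 1.

1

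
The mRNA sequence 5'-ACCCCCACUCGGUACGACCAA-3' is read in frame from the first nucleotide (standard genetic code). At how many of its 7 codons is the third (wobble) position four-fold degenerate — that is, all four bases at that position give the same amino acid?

4

Codon 1 ACC (Thr): third position 4-fold.
Codon 2 CCC (Pro): third position 4-fold.
Codon 3 ACU (Thr): third position 4-fold.
Codon 4 CGG (Arg): third position 4-fold.
Codon 5 UAC (Tyr): third position 2-fold.
Codon 6 GAC (Asp): third position 2-fold.
Codon 7 CAA (Gln): third position 2-fold.
Four-fold degenerate third positions: 4.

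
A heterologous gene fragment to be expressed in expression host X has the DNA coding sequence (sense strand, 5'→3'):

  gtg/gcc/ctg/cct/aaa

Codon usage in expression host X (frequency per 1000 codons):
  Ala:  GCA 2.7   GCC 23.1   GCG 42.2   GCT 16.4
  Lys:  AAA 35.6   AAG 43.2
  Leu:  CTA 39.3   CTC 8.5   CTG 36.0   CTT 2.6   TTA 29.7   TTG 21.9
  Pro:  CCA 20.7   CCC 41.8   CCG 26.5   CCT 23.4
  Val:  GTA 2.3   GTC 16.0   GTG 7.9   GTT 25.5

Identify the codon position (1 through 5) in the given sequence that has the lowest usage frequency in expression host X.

1

Codon 1 GTG (Val): 7.9 per 1000.
Codon 2 GCC (Ala): 23.1 per 1000.
Codon 3 CTG (Leu): 36.0 per 1000.
Codon 4 CCT (Pro): 23.4 per 1000.
Codon 5 AAA (Lys): 35.6 per 1000.
Lowest frequency is 7.9 at codon 1.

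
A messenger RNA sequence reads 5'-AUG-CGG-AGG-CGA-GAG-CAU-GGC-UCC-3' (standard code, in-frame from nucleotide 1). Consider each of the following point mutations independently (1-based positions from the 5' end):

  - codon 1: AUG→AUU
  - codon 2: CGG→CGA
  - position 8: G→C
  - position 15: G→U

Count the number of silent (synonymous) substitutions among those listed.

1

Codon 1: AUG (Met) → AUU (Ile) — missense.
Codon 2: CGG (Arg) → CGA (Arg) — synonymous.
Codon 3: AGG (Arg) → ACG (Thr) — missense.
Codon 5: GAG (Glu) → GAU (Asp) — missense.
Synonymous: 1 of 4.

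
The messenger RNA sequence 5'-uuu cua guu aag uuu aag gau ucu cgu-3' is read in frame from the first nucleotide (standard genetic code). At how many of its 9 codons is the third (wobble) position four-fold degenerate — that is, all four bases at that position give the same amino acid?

Codon 1 UUU (Phe): third position 2-fold.
Codon 2 CUA (Leu): third position 4-fold.
Codon 3 GUU (Val): third position 4-fold.
Codon 4 AAG (Lys): third position 2-fold.
Codon 5 UUU (Phe): third position 2-fold.
Codon 6 AAG (Lys): third position 2-fold.
Codon 7 GAU (Asp): third position 2-fold.
Codon 8 UCU (Ser): third position 4-fold.
Codon 9 CGU (Arg): third position 4-fold.
Four-fold degenerate third positions: 4.

4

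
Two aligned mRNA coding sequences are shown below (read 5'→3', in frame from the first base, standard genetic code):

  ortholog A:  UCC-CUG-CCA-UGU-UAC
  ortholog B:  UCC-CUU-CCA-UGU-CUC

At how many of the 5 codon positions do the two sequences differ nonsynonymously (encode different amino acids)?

Codon 1: UCC Ser / UCC Ser — identical.
Codon 2: CUG Leu / CUU Leu — synonymous.
Codon 3: CCA Pro / CCA Pro — identical.
Codon 4: UGU Cys / UGU Cys — identical.
Codon 5: UAC Tyr / CUC Leu — nonsynonymous.
Nonsynonymous differences: 1.

1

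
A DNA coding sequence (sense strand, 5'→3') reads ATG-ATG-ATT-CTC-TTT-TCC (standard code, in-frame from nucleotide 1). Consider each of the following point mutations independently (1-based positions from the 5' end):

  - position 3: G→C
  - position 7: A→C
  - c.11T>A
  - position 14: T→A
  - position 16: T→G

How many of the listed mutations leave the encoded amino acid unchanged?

0

Codon 1: ATG (Met) → ATC (Ile) — missense.
Codon 3: ATT (Ile) → CTT (Leu) — missense.
Codon 4: CTC (Leu) → CAC (His) — missense.
Codon 5: TTT (Phe) → TAT (Tyr) — missense.
Codon 6: TCC (Ser) → GCC (Ala) — missense.
Synonymous: 0 of 5.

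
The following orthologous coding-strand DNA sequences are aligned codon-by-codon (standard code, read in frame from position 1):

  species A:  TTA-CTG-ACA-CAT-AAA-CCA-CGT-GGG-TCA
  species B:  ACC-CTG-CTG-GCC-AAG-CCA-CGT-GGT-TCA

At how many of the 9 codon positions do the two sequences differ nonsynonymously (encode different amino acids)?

3

Codon 1: TTA Leu / ACC Thr — nonsynonymous.
Codon 2: CTG Leu / CTG Leu — identical.
Codon 3: ACA Thr / CTG Leu — nonsynonymous.
Codon 4: CAT His / GCC Ala — nonsynonymous.
Codon 5: AAA Lys / AAG Lys — synonymous.
Codon 6: CCA Pro / CCA Pro — identical.
Codon 7: CGT Arg / CGT Arg — identical.
Codon 8: GGG Gly / GGT Gly — synonymous.
Codon 9: TCA Ser / TCA Ser — identical.
Nonsynonymous differences: 3.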